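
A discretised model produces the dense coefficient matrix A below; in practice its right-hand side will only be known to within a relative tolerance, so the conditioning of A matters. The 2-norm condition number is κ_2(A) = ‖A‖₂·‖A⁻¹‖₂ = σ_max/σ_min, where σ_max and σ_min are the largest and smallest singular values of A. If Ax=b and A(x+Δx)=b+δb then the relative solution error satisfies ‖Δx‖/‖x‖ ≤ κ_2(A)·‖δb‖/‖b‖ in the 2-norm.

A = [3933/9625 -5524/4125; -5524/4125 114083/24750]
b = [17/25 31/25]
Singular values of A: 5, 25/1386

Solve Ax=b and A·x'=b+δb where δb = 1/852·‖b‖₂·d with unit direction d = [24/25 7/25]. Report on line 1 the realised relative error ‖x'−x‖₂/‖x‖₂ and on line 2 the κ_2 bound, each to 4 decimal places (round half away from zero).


0.0017
0.3254

σ_max = 5, σ_min = 25/1386
condition number: 5 ÷ (25/1386) = 277.2000
worst-case relative error ≤ 277.2000 × 1/852 = 0.3254
solve Ax = b  →  x = [53.1664 15.7152]
‖b‖₂ = 1.4142 and ‖x‖₂ = 55.4404
with δb = [0.0016 0.0005], A·Δx = δb → ‖Δx‖ = 0.0920
relative error = 0.0017
tightness: 0.0017 against a bound of 0.3254 (unrounded ratio ≈ 0.0051)


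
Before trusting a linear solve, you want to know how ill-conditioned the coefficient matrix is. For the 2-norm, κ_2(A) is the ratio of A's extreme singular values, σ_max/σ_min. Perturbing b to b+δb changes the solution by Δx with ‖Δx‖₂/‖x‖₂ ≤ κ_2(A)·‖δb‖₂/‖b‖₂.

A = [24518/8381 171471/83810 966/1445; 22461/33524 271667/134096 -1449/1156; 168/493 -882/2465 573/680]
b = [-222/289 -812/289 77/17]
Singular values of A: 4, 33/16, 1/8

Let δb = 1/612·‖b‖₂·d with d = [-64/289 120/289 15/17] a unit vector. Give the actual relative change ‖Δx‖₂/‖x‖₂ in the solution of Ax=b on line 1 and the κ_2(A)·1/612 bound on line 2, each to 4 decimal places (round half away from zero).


from the listed singular values, σ₁ = 4, σ_n = 1/8
κ = σ_max/σ_min = 4/(1/8) = 32.0000
worst-case relative error ≤ 32.0000 × 1/612 = 0.0523
solve Ax = b  →  x = [-12.8009 12.7160 15.9515]
2-norm of b is 5.3852; of x, 24.0834
δb = ε·‖b‖·d = [-0.0019 0.0037 0.0078]; solving A·Δx = δb gives ‖Δx‖ = 0.0704
relative error = 0.0029
realised/bound (from unrounded values) ≈ 0.0559

0.0029
0.0523


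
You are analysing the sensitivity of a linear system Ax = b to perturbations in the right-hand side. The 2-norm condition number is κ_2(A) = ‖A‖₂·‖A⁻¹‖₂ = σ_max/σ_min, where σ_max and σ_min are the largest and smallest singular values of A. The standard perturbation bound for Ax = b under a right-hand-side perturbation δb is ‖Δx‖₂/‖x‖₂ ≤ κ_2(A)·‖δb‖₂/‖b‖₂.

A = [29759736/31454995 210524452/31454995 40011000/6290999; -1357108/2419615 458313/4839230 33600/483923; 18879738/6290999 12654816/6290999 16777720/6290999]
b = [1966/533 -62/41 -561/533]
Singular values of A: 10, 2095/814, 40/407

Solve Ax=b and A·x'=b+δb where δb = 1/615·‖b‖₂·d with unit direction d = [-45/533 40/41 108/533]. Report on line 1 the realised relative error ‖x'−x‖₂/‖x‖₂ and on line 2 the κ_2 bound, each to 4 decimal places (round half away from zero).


0.0033
0.1654

largest singular value 10, smallest 40/407
κ = σ_max/σ_min = 10/(40/407) = 101.7500
perturbation bound = 101.7500·1/615 = 0.1654
solve Ax = b  →  x = [3.2445 13.8992 -14.5293]
‖b‖₂ = 4.1231 and ‖x‖₂ = 20.3670
re-solving with b+δb shifts x by Δx of norm 0.0682
dividing the unrounded norms, ‖Δx‖/‖x‖ = 0.0033
realised/bound (from unrounded values) ≈ 0.0202


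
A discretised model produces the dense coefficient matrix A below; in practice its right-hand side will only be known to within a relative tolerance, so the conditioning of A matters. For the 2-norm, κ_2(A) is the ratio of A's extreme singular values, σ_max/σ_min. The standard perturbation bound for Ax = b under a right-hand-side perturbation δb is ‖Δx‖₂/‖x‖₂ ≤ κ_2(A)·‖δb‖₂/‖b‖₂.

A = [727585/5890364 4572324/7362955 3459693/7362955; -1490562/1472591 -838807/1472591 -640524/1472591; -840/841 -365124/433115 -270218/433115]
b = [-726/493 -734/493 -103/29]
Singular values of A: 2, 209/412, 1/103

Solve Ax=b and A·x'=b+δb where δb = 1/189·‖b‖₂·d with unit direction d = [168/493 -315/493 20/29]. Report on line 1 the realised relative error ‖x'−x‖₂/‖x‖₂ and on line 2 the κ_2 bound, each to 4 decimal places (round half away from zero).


0.0109
1.0899

largest singular value 2, smallest 1/103
κ = σ_max/σ_min = 2/(1/103) = 206.0000
bound on ‖Δx‖/‖x‖: κ·ε = 206.0000·1/189 = 1.0899
solve Ax = b  →  x = [3.8895 122.2937 -165.7797]
2-norm of b is 4.1231; of x, 206.0432
with δb = [0.0074 -0.0139 0.0150], A·Δx = δb → ‖Δx‖ = 2.2470
relative error = 0.0109
realised/bound (from unrounded values) ≈ 0.0100


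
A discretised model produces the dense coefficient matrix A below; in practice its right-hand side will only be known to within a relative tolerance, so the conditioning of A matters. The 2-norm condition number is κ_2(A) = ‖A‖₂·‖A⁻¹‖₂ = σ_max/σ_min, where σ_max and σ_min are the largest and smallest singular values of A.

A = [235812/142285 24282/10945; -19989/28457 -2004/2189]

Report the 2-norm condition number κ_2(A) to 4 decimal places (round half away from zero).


218.9000

M = AᵀA = [388143801/119793025 517495068/119793025; 517495068/119793025 690015924/119793025]. tr(M)=43126389/4791721, det(M)=8100/4791721
solving λ² − 43126389/4791721·λ + 8100/4791721 = 0 gives λ = 9, 900/4791721
σ_max=√9=3, σ_min=√(900/4791721)=(30/2189) → κ = 218.9000


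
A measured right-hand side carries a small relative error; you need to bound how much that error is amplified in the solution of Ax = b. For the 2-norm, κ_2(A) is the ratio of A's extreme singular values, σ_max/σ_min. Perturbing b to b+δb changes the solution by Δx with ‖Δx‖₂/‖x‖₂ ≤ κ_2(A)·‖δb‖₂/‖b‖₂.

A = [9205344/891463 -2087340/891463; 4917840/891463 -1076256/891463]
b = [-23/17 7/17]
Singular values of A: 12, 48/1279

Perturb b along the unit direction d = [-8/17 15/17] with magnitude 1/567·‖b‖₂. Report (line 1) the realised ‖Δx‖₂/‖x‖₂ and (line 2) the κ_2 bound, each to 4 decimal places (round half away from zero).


0.0025
0.5639

from the listed singular values, σ₁ = 12, σ_n = 48/1279
κ_2(A) = 12 / (48/1279) = 319.7500
bound on ‖Δx‖/‖x‖: κ·ε = 319.7500·1/567 = 0.5639
solve Ax = b  →  x = [5.7678 26.0142]
2-norm of b is 1.4142; of x, 26.6460
re-solving with b+δb shifts x by Δx of norm 0.0665
realised ‖Δx‖/‖x‖ = 0.0025
realised/bound (from unrounded values) ≈ 0.0044


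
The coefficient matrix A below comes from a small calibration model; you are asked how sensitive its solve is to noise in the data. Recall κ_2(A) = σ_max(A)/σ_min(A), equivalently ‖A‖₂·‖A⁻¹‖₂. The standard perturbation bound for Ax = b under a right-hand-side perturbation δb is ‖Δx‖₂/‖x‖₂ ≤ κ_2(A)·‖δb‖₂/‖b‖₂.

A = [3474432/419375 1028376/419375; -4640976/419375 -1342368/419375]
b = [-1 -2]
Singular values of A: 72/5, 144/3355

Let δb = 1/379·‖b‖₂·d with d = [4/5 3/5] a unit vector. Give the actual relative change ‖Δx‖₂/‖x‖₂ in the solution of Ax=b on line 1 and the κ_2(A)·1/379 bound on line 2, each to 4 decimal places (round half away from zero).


largest singular value 72/5, smallest 144/3355
κ = σ_max/σ_min = (72/5)/(144/3355) = 335.5000
perturbation bound = 335.5000·1/379 = 0.8852
solve Ax = b  →  x = [13.1139 -44.7139]
‖b‖₂ = 2.2361 and ‖x‖₂ = 46.5973
with δb = [0.0047 0.0035], A·Δx = δb → ‖Δx‖ = 0.1375
relative error = 0.0029
so the bound overstates the realised error by a factor of ≈ 300.0807 (computed from the unrounded values)

0.0029
0.8852


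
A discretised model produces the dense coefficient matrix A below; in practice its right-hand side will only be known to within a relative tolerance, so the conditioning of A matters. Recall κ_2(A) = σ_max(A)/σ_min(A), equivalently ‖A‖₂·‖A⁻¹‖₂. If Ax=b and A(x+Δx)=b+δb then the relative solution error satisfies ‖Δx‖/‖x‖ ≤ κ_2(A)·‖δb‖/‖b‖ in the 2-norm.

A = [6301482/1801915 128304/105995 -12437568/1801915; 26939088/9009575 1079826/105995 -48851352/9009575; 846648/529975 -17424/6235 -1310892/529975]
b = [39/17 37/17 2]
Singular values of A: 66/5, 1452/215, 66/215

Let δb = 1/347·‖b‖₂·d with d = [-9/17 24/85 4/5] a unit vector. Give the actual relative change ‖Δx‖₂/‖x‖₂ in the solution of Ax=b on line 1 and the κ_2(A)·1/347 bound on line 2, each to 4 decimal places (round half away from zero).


0.0107
0.1239

from the listed singular values, σ₁ = 66/5, σ_n = 66/215
κ_2(A) = (66/5) / (66/215) = 43.0000
bound on ‖Δx‖/‖x‖: κ·ε = 43.0000·1/347 = 0.1239
solve Ax = b  →  x = [3.0490 -0.0397 1.2055]
‖b‖ = 3.7417, ‖x‖ = 3.2789
δb = ε·‖b‖·d = [-0.0057 0.0030 0.0086]; solving A·Δx = δb gives ‖Δx‖ = 0.0351
realised ‖Δx‖/‖x‖ = 0.0107
so the bound overstates the realised error by a factor of ≈ 11.5674 (computed from the unrounded values)


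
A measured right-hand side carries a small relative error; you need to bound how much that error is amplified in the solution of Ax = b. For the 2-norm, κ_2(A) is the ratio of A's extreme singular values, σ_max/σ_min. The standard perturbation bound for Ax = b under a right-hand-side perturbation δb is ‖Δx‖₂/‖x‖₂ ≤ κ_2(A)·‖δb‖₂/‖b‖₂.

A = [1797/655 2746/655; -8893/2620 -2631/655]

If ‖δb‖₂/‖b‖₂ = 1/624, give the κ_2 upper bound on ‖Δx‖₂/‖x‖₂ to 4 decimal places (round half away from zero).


0.0262

AᵀA = [130752793/6864400 43135731/1716100; 43135731/1716100 14462677/429025]; tr = 14486225/274576, det = 707281/68644
solving λ² − 14486225/274576·λ + 707281/68644 = 0 gives λ = 841/16, 3364/17161
σ_max=√(841/16)=(29/4), σ_min=√(3364/17161)=(58/131) → κ = 16.3750
worst-case relative error ≤ 16.3750 × 1/624 = 0.0262


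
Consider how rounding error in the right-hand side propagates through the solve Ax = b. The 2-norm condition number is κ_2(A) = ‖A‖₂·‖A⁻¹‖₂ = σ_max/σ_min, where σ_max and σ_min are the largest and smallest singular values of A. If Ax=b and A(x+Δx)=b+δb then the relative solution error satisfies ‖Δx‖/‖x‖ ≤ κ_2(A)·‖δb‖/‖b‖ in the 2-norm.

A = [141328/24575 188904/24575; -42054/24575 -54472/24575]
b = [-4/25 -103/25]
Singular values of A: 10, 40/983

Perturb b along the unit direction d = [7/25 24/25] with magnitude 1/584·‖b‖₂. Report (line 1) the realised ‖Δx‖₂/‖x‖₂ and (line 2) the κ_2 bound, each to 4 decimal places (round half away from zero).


largest singular value 10, smallest 40/983
κ = σ_max/σ_min = 10/(40/983) = 245.7500
perturbation bound = 245.7500·1/584 = 0.4208
solve Ax = b  →  x = [78.7000 -58.9000]
‖b‖₂ = 4.1231 and ‖x‖₂ = 98.3001
δb = ε·‖b‖·d = [0.0020 0.0068]; solving A·Δx = δb gives ‖Δx‖ = 0.1735
relative error = 0.0018
realised/bound (from unrounded values) ≈ 0.0042

0.0018
0.4208


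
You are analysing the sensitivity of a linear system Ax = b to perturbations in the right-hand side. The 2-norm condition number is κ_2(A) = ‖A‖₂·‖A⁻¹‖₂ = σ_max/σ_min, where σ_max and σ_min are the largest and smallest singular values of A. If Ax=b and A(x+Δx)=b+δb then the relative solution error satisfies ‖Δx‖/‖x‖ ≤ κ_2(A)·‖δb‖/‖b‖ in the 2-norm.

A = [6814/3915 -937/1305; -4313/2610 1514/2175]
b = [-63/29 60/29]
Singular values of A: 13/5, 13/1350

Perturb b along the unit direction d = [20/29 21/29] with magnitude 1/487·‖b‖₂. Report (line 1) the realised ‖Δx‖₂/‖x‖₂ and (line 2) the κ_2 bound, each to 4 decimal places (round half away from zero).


0.5544
0.5544

σ_max = 13/5, σ_min = 13/1350
κ_2(A) = (13/5) / (13/1350) = 270.0000
κ_2(A)·‖δb‖/‖b‖ = 0.5544
solve Ax = b  →  x = [-1.0651 0.4438]
‖b‖ = 3.0000, ‖x‖ = 1.1538
Δx = A⁻¹·δb where δb = 1/487·3.0000·d; ‖Δx‖ = 0.6397
relative error = 0.5544
so the bound is sharp here: realised error equals the bound


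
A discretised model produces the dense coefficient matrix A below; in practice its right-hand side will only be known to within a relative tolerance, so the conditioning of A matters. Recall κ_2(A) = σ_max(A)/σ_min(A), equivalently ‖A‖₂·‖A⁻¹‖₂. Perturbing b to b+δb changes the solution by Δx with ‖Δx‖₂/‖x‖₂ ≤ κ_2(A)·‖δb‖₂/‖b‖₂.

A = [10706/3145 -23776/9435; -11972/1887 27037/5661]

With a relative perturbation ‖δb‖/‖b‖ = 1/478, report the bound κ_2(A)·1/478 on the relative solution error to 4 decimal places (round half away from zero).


AᵀA = [15968116/308025 -35927636/924075; -35927636/924075 80839681/2772225]; tr = 8982109/110889, det = 100/1369
solving λ² − 8982109/110889·λ + 100/1369 = 0 gives λ = 81, 100/110889
σ_max=√81=9, σ_min=√(100/110889)=(10/333) → κ = 299.7000
κ_2(A)·‖δb‖/‖b‖ = 0.6270

0.6270


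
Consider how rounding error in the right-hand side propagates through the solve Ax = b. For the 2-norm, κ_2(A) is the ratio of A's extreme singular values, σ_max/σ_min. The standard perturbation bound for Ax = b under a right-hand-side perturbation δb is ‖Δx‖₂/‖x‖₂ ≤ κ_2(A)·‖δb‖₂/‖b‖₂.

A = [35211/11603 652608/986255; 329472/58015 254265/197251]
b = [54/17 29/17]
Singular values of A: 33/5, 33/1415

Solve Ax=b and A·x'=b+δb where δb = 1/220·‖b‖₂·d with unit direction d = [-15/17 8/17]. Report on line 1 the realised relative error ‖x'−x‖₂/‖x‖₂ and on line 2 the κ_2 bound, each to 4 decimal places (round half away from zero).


0.0082
1.2864

σ_max = 33/5, σ_min = 33/1415
condition number: (33/5) ÷ (33/1415) = 283.0000
bound on ‖Δx‖/‖x‖: κ·ε = 283.0000·1/220 = 1.2864
solve Ax = b  →  x = [19.2683 -83.5661]
‖b‖ = 3.6056, ‖x‖ = 85.7588
Δx = A⁻¹·δb where δb = 1/220·3.6056·d; ‖Δx‖ = 0.7027
dividing the unrounded norms, ‖Δx‖/‖x‖ = 0.0082
tightness: 0.0082 against a bound of 1.2864 (unrounded ratio ≈ 0.0064)


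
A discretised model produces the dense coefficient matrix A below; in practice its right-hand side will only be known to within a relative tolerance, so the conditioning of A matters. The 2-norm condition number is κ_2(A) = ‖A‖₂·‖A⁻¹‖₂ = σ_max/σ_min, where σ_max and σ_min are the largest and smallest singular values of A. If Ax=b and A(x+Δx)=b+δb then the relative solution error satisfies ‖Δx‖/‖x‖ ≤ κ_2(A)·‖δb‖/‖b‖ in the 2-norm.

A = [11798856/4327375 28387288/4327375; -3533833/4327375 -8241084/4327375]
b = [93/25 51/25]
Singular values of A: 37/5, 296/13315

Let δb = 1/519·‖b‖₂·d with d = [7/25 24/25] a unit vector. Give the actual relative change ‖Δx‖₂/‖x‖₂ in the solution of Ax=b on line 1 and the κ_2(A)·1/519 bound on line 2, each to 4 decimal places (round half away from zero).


0.0027
0.6414

from the listed singular values, σ₁ = 37/5, σ_n = 296/13315
κ = σ_max/σ_min = (37/5)/(296/13315) = 332.8750
perturbation bound = 332.8750·1/519 = 0.6414
solve Ax = b  →  x = [-124.4127 52.2778]
‖b‖ = 4.2426, ‖x‖ = 134.9499
with δb = [0.0023 0.0078], A·Δx = δb → ‖Δx‖ = 0.3677
relative error = 0.0027
realised/bound (from unrounded values) ≈ 0.0042


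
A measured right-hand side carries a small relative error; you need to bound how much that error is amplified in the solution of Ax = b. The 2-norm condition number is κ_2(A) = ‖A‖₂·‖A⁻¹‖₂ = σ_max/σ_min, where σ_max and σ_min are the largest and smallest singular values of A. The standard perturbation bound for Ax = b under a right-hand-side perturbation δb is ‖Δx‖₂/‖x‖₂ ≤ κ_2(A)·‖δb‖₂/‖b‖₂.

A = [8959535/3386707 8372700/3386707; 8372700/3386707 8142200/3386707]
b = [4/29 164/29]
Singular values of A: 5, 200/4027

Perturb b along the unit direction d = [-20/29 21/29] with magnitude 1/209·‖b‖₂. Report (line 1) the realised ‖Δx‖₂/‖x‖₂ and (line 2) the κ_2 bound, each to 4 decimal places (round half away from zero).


largest singular value 5, smallest 200/4027
κ_2(A) = 5 / (200/4027) = 100.6750
κ_2(A)·‖δb‖/‖b‖ = 0.4817
solve Ax = b  →  x = [-54.9655 58.8738]
2-norm of b is 5.6569; of x, 80.5440
re-solving with b+δb shifts x by Δx of norm 0.5450
dividing the unrounded norms, ‖Δx‖/‖x‖ = 0.0068
so the bound overstates the realised error by a factor of ≈ 71.1915 (computed from the unrounded values)

0.0068
0.4817


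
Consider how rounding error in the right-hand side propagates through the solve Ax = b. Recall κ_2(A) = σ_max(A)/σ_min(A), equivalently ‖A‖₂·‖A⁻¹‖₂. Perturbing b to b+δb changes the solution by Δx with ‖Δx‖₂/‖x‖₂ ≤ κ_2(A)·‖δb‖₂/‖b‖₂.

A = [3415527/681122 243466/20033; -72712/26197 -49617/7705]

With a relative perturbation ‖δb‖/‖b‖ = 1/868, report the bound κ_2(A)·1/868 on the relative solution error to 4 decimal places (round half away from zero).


0.1775

AᵀA = [52733080657/1605284356 158154218343/2006605445; 158154218343/2006605445 1897944419341/10033027225]; tr = 52722512981/237468100, det = 492884401/237468100
eigenvalues of AᵀA: λ = (tr ± √(tr²−4·det))/2 = 22201/100, 22201/2374681
κ = σ_max/σ_min = (149/10)/(149/1541) = 154.1000
bound on ‖Δx‖/‖x‖: κ·ε = 154.1000·1/868 = 0.1775


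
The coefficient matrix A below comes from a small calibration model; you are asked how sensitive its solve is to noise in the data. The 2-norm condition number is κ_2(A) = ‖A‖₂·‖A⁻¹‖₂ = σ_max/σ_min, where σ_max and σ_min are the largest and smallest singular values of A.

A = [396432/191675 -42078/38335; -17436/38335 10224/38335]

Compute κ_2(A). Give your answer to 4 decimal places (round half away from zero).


110.0000

M = AᵀA = [98012304/21855625 -10453536/4371125; -10453536/4371125 223092/174845]. tr(M)=435636/75625, det(M)=5184/1890625
λ_max, λ_min = (435636/75625 ± √189715998096/5719140625)/2 = 144/25, 36/75625
κ_2(A) = √(λ_max/λ_min) = √((144/25) / (36/75625)) = 110.0000


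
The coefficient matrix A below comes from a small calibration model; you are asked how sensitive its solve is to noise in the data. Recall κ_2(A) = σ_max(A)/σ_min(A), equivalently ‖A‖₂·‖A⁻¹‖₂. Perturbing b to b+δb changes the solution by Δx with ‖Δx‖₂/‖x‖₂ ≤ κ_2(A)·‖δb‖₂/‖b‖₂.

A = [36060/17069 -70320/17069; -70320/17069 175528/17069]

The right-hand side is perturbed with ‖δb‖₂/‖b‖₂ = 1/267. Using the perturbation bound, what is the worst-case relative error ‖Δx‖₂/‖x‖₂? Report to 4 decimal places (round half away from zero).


form AᵀA = [36954000/1723969 -88040640/1723969; -88040640/1723969 211567936/1723969] with trace 1470544/10201 and determinant 230400/10201
solving λ² − 1470544/10201·λ + 230400/10201 = 0 gives λ = 144, 1600/10201
κ_2(A) = √(λ_max/λ_min) = √(144 / (1600/10201)) = 30.3000
worst-case relative error ≤ 30.3000 × 1/267 = 0.1135

0.1135


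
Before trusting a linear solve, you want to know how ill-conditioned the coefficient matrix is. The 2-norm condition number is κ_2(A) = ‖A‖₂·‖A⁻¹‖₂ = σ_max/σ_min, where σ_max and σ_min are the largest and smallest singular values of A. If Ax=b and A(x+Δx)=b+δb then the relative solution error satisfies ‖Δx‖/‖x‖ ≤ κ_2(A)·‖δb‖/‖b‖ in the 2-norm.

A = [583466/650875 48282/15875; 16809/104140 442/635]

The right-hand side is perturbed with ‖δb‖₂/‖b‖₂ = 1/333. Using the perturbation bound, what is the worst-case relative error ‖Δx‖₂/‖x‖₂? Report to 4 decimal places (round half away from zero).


M = AᵀA = [3345336241/4032250000 1430818389/504031250; 1430818389/504031250 2453254024/252015625]. tr(M)=68155841/6451600, det(M)=28561/1612900
solving λ² − 68155841/6451600·λ + 28561/1612900 = 0 gives λ = 169/16, 676/403225
so κ_2 = √((169/16) / (676/403225)) = 79.3750
κ_2(A)·‖δb‖/‖b‖ = 0.2384

0.2384


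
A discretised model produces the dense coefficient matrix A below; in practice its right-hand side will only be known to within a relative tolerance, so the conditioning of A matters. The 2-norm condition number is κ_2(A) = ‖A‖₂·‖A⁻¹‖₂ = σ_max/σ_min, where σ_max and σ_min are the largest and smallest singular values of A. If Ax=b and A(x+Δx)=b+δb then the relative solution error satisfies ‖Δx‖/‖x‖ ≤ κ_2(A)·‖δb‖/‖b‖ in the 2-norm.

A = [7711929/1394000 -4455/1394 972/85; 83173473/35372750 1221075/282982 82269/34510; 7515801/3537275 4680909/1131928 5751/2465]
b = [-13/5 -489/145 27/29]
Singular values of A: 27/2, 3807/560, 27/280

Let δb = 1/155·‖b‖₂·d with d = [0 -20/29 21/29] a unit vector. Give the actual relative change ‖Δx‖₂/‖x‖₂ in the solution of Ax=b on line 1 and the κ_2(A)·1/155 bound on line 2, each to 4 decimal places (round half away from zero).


from the listed singular values, σ₁ = 27/2, σ_n = 27/280
κ_2(A) = (27/2) / (27/280) = 140.0000
perturbation bound = 140.0000·1/155 = 0.9032
solve Ax = b  →  x = [-26.9158 5.9053 14.4444]
‖b‖ = 4.3589, ‖x‖ = 31.1123
δb = ε·‖b‖·d = [0.0000 -0.0194 0.0204]; solving A·Δx = δb gives ‖Δx‖ = 0.2916
dividing the unrounded norms, ‖Δx‖/‖x‖ = 0.0094
realised/bound (from unrounded values) ≈ 0.0104

0.0094
0.9032


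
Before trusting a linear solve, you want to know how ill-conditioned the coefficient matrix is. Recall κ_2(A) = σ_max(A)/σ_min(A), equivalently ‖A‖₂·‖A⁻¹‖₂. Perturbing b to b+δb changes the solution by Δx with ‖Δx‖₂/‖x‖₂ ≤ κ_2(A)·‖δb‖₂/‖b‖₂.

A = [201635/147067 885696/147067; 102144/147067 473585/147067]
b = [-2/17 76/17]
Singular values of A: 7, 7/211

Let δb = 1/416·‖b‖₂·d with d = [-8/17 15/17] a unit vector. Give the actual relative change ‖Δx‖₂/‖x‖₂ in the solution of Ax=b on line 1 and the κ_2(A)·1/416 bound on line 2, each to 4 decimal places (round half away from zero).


0.0027
0.5072

from the listed singular values, σ₁ = 7, σ_n = 7/211
κ_2(A) = 7 / (7/211) = 211.0000
worst-case relative error ≤ 211.0000 × 1/416 = 0.5072
solve Ax = b  →  x = [-117.5679 26.7456]
2-norm of b is 4.4721; of x, 120.5718
re-solving with b+δb shifts x by Δx of norm 0.3240
relative error = 0.0027
tightness: 0.0027 against a bound of 0.5072 (unrounded ratio ≈ 0.0053)


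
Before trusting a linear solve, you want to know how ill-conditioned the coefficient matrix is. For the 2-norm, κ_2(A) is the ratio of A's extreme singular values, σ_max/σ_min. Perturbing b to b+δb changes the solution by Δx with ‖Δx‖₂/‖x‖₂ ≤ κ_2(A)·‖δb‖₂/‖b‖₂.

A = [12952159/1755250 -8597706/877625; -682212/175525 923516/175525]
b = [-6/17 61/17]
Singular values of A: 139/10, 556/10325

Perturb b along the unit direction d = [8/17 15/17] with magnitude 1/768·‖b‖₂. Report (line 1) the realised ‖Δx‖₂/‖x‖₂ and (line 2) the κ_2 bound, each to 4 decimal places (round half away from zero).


0.0016
0.3361

largest singular value 139/10, smallest 556/10325
κ_2(A) = (139/10) / (556/10325) = 258.1250
κ_2(A)·‖δb‖/‖b‖ = 0.3361
solve Ax = b  →  x = [44.4820 33.5414]
‖b‖₂ = 3.6056 and ‖x‖₂ = 55.7106
re-solving with b+δb shifts x by Δx of norm 0.0872
relative error = 0.0016
so the bound overstates the realised error by a factor of ≈ 214.7737 (computed from the unrounded values)


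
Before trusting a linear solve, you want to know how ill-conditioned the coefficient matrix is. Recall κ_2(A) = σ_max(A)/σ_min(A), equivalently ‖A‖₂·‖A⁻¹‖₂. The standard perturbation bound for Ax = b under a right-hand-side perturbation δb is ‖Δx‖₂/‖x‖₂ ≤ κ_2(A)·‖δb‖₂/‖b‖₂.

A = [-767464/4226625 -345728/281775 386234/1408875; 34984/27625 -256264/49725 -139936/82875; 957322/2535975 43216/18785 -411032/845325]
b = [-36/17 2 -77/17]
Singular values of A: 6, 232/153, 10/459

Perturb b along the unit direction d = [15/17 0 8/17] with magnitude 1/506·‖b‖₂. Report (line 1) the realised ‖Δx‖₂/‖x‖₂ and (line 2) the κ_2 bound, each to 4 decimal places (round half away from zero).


0.0027
0.5443

σ_max = 6, σ_min = 10/459
κ = σ_max/σ_min = 6/(10/459) = 275.4000
perturbation bound = 275.4000·1/506 = 0.5443
solve Ax = b  →  x = [-147.5557 -0.8493 -109.2590]
2-norm of b is 5.3852; of x, 183.6054
with δb = [0.0094 0.0000 0.0050], A·Δx = δb → ‖Δx‖ = 0.4885
dividing the unrounded norms, ‖Δx‖/‖x‖ = 0.0027
realised/bound (from unrounded values) ≈ 0.0049


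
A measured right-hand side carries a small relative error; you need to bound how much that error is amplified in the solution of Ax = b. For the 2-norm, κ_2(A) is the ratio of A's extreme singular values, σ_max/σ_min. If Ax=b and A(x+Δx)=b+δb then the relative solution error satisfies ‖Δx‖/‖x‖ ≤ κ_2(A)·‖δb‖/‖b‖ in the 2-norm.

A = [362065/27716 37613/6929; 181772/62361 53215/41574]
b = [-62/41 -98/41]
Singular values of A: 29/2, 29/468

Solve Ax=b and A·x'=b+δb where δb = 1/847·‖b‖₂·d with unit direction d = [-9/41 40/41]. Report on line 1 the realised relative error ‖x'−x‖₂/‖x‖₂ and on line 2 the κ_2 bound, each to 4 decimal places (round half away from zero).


0.0017
0.2763

largest singular value 29/2, smallest 29/468
condition number: (29/2) ÷ (29/468) = 234.0000
worst-case relative error ≤ 234.0000 × 1/847 = 0.2763
solve Ax = b  →  x = [12.2865 -29.8462]
‖b‖ = 2.8284, ‖x‖ = 32.2762
Δx = A⁻¹·δb where δb = 1/847·2.8284·d; ‖Δx‖ = 0.0539
realised ‖Δx‖/‖x‖ = 0.0017
tightness: 0.0017 against a bound of 0.2763 (unrounded ratio ≈ 0.0060)


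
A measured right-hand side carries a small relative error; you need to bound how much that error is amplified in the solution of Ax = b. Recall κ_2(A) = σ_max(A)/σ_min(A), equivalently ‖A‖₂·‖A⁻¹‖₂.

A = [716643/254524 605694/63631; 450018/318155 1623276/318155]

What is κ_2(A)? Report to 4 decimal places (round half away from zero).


140.3625

form AᵀA = [55639062081/5604019600 23829883749/700502450; 23829883749/700502450 40853479284/350251225] with trace 28371789225/224160784 and determinant 11390625/14010049
char-poly roots: 2025/16 and 90000/14010049
so κ_2 = √((2025/16) / (90000/14010049)) = 140.3625


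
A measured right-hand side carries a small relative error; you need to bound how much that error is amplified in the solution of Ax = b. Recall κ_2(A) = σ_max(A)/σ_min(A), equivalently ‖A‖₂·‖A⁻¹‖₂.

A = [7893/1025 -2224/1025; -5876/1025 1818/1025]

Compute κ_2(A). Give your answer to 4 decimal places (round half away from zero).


M = AᵀA = [3873073/42025 -1129464/42025; -1129464/42025 330052/42025]. tr(M)=168125/1681, det(M)=2500/1681
char-poly roots: 100 and 25/1681
so κ_2 = √(100 / (25/1681)) = 82.0000

82.0000


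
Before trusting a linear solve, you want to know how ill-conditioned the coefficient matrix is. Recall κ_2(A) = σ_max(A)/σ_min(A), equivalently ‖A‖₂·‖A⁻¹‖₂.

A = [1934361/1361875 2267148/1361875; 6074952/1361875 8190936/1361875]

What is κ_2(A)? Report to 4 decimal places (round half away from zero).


form AᵀA = [65034870849/2967525625 86632041132/2967525625; 86632041132/2967525625 115570228176/2967525625] with trace 7224203961/118701025 and determinant 148060224/118701025
λ_max, λ_min = (7224203961/118701025 ± √52118823268725971121/14089933336050625)/2 = 1521/25, 97344/4748041
so κ_2 = √((1521/25) / (97344/4748041)) = 54.4750

54.4750


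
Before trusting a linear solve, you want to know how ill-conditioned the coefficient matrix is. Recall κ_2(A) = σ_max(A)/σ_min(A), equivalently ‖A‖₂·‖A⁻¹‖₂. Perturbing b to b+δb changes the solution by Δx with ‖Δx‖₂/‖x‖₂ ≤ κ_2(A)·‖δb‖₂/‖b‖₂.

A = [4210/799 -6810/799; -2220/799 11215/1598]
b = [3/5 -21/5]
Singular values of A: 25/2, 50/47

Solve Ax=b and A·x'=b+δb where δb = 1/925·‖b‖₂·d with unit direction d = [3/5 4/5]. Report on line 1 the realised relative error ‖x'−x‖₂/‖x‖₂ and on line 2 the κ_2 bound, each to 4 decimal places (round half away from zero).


0.0015
0.0127

largest singular value 25/2, smallest 50/47
condition number: (25/2) ÷ (50/47) = 11.7500
perturbation bound = 11.7500·1/925 = 0.0127
solve Ax = b  →  x = [-2.3753 -1.5388]
‖b‖ = 4.2426, ‖x‖ = 2.8302
re-solving with b+δb shifts x by Δx of norm 0.0043
dividing the unrounded norms, ‖Δx‖/‖x‖ = 0.0015
realised/bound (from unrounded values) ≈ 0.1199


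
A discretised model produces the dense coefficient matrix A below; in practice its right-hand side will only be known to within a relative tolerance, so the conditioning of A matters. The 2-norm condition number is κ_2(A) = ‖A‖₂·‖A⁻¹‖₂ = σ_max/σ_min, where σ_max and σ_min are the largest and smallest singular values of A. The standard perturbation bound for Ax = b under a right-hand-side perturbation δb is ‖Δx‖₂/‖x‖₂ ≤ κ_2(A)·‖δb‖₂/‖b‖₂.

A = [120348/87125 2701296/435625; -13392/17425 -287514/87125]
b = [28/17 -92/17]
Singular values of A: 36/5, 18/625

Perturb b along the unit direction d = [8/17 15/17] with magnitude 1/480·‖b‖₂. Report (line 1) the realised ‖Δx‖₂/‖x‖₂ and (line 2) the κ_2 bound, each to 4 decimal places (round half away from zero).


0.0029
0.5208

largest singular value 36/5, smallest 18/625
κ = σ_max/σ_min = (36/5)/(18/625) = 250.0000
worst-case relative error ≤ 250.0000 × 1/480 = 0.5208
solve Ax = b  →  x = [135.6233 -29.9458]
2-norm of b is 5.6569; of x, 138.8900
δb = ε·‖b‖·d = [0.0055 0.0104]; solving A·Δx = δb gives ‖Δx‖ = 0.4092
relative error = 0.0029
so the bound overstates the realised error by a factor of ≈ 176.7781 (computed from the unrounded values)


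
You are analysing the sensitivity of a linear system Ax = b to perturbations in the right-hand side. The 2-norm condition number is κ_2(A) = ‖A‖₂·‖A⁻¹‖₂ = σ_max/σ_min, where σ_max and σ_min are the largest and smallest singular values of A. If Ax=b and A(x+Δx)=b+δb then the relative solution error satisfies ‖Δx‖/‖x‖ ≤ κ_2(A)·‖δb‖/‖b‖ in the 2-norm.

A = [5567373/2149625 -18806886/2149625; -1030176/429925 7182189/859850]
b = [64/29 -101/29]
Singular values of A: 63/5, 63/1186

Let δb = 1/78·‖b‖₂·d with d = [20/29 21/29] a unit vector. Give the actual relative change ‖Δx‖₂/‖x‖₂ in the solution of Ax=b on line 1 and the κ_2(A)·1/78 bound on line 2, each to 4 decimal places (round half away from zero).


from the listed singular values, σ₁ = 63/5, σ_n = 63/1186
condition number: (63/5) ÷ (63/1186) = 237.2000
κ_2(A)·‖δb‖/‖b‖ = 3.0410
solve Ax = b  →  x = [-17.9835 -5.5759]
‖b‖₂ = 4.1231 and ‖x‖₂ = 18.8281
with δb = [0.0365 0.0383], A·Δx = δb → ‖Δx‖ = 0.9951
realised ‖Δx‖/‖x‖ = 0.0529
tightness: 0.0529 against a bound of 3.0410 (unrounded ratio ≈ 0.0174)

0.0529
3.0410


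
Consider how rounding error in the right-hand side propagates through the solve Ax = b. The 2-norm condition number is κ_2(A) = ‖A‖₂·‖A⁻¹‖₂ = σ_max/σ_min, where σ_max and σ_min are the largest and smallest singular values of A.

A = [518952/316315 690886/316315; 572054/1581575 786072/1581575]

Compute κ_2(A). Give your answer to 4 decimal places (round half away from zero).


308.6000

AᵀA = [4199896036/1488030625 5599698048/1488030625; 5599698048/1488030625 7466386564/1488030625]; tr = 466651304/59521225, det = 38416/59521225
char-poly roots: 196/25 and 196/2380849
κ_2(A) = √(λ_max/λ_min) = √((196/25) / (196/2380849)) = 308.6000


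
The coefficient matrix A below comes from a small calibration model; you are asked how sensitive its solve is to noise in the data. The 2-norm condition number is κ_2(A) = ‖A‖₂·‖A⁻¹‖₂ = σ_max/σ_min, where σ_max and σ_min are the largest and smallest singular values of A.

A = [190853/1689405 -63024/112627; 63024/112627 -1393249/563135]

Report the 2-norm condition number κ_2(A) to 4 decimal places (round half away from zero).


AᵀA = [553319689/1697852025 -10924160/7546009; -10924160/7546009 1213827121/188650225]; tr = 6827938/1010025, det = 28561/25250625
eigenvalues of AᵀA: λ = (tr ± √(tr²−4·det))/2 = 169/25, 169/1010025
so κ_2 = √((169/25) / (169/1010025)) = 201.0000

201.0000


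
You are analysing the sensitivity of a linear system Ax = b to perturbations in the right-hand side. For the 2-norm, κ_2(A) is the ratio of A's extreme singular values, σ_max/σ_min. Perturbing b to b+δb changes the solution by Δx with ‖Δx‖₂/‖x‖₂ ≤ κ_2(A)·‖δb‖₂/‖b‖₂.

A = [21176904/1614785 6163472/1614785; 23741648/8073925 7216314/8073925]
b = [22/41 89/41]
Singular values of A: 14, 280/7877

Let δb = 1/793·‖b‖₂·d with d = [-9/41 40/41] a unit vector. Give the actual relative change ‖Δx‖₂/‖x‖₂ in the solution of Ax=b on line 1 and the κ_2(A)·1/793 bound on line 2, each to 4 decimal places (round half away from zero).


largest singular value 14, smallest 280/7877
κ_2(A) = 14 / (280/7877) = 393.8500
perturbation bound = 393.8500·1/793 = 0.4967
solve Ax = b  →  x = [-15.6854 54.0337]
‖b‖₂ = 2.2361 and ‖x‖₂ = 56.2643
Δx = A⁻¹·δb where δb = 1/793·2.2361·d; ‖Δx‖ = 0.0793
relative error = 0.0014
realised/bound (from unrounded values) ≈ 0.0028

0.0014
0.4967


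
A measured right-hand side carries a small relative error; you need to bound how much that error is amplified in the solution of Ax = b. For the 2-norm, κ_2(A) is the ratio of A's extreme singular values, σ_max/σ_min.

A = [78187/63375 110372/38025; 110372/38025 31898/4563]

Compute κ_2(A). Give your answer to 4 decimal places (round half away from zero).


337.5000

form AᵀA = [2127623209/213890625 3063595604/128334375; 3063595604/128334375 4411623124/77000625] with trace 765912349/11390625 and determinant 11303044/284765625
char-poly roots: 1681/25 and 6724/11390625
κ = σ_max/σ_min = (41/5)/(82/3375) = 337.5000


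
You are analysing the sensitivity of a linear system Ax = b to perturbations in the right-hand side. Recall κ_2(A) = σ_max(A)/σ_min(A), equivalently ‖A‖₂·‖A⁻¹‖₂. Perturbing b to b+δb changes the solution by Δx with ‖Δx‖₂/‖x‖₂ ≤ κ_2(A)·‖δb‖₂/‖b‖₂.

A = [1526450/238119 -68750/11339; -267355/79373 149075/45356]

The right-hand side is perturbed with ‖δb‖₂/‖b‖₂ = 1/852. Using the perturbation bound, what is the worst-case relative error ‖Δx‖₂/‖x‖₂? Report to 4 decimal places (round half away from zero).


form AᵀA = [10288435525/196196049 -1866233875/37370676; -1866233875/37370676 338575625/7118224] with trace 373278025/3732624 and determinant 390625/933156
λ_max, λ_min = (373278025/3732624 ± √139313155047900625/13932481925376)/2 = 100, 15625/3732624
κ = σ_max/σ_min = 10/(125/1932) = 154.5600
κ_2(A)·‖δb‖/‖b‖ = 0.1814

0.1814


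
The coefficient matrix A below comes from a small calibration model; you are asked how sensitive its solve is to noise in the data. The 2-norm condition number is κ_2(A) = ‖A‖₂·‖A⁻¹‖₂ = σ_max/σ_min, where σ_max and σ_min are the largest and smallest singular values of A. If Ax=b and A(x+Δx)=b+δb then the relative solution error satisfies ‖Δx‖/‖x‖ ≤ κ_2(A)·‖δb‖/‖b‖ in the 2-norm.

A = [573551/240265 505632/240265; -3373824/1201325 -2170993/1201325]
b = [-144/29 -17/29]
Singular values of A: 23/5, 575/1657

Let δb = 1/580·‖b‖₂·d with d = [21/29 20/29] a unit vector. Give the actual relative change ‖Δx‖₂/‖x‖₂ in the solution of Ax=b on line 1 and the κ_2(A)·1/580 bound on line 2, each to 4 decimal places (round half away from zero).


σ_max = 23/5, σ_min = 575/1657
κ_2(A) = (23/5) / (575/1657) = 13.2560
perturbation bound = 13.2560·1/580 = 0.0229
solve Ax = b  →  x = [6.3944 -9.6129]
2-norm of b is 5.0000; of x, 11.5454
with δb = [0.0062 0.0059], A·Δx = δb → ‖Δx‖ = 0.0248
dividing the unrounded norms, ‖Δx‖/‖x‖ = 0.0022
so the bound overstates the realised error by a factor of ≈ 10.6218 (computed from the unrounded values)

0.0022
0.0229


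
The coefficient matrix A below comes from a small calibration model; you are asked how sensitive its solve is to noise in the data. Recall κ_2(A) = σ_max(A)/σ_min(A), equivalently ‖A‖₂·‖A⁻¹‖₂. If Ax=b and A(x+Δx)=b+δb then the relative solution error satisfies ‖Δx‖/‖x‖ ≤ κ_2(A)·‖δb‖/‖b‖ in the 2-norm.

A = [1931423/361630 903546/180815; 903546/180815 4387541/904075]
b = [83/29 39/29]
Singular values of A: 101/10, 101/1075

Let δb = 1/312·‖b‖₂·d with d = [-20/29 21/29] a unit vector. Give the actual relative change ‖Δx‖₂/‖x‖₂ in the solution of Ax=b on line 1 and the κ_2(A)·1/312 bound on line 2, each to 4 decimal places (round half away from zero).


0.0101
0.3446

largest singular value 101/10, smallest 101/1075
κ = σ_max/σ_min = (101/10)/(101/1075) = 107.5000
κ_2(A)·‖δb‖/‖b‖ = 0.3446
solve Ax = b  →  x = [7.5555 -7.5026]
‖b‖₂ = 3.1623 and ‖x‖₂ = 10.6477
δb = ε·‖b‖·d = [-0.0070 0.0073]; solving A·Δx = δb gives ‖Δx‖ = 0.1079
realised ‖Δx‖/‖x‖ = 0.0101
tightness: 0.0101 against a bound of 0.3446 (unrounded ratio ≈ 0.0294)


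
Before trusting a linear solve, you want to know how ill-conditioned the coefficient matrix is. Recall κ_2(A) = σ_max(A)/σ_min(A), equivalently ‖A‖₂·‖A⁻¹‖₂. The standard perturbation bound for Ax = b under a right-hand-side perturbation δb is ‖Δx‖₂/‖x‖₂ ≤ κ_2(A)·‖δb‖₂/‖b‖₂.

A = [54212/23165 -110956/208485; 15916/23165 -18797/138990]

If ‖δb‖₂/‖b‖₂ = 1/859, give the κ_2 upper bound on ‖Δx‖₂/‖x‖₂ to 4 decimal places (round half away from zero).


M = AᵀA = [3114400/523529 -6306250/4711761; -6306250/4711761 51146225/169623396]. tr(M)=25858825/4137156, det(M)=2500/1034289
char-poly roots: 25/4 and 400/1034289
so κ_2 = √((25/4) / (400/1034289)) = 127.1250
worst-case relative error ≤ 127.1250 × 1/859 = 0.1480

0.1480


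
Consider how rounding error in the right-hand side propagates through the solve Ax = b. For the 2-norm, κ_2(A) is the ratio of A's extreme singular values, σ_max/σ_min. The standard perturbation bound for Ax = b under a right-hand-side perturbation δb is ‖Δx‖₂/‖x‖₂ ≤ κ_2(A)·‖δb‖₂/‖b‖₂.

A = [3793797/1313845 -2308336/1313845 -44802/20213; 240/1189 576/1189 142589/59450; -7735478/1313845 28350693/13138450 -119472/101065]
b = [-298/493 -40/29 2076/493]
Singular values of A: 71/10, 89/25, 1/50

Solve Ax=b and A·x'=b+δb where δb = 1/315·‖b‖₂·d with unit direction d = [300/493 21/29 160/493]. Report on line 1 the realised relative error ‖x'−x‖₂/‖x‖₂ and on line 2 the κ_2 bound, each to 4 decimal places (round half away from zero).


0.8922
1.1270

from the listed singular values, σ₁ = 71/10, σ_n = 1/50
condition number: (71/10) ÷ (1/50) = 355.0000
worst-case relative error ≤ 355.0000 × 1/315 = 1.1270
solve Ax = b  →  x = [-0.5675 0.1028 -0.5481]
‖b‖ = 4.4721, ‖x‖ = 0.7956
re-solving with b+δb shifts x by Δx of norm 0.7099
realised ‖Δx‖/‖x‖ = 0.8922
tightness: 0.8922 against a bound of 1.1270 (unrounded ratio ≈ 0.7917)


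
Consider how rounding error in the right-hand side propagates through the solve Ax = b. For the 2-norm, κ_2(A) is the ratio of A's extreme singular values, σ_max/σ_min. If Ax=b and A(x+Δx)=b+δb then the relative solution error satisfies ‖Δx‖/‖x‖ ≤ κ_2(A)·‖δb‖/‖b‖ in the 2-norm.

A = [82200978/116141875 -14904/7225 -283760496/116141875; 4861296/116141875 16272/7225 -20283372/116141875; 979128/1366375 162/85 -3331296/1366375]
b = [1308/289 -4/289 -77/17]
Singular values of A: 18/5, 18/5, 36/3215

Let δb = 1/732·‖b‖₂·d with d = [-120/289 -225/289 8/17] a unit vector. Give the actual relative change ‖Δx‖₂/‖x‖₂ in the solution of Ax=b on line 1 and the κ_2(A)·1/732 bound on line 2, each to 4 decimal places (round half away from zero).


σ_max = 18/5, σ_min = 36/3215
κ = σ_max/σ_min = (18/5)/(36/3215) = 321.5000
worst-case relative error ≤ 321.5000 × 1/732 = 0.4392
solve Ax = b  →  x = [-342.9333 -1.3889 -100.0222]
‖b‖ = 6.4031, ‖x‖ = 357.2249
re-solving with b+δb shifts x by Δx of norm 0.7812
relative error = 0.0022
realised/bound (from unrounded values) ≈ 0.0050

0.0022
0.4392
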